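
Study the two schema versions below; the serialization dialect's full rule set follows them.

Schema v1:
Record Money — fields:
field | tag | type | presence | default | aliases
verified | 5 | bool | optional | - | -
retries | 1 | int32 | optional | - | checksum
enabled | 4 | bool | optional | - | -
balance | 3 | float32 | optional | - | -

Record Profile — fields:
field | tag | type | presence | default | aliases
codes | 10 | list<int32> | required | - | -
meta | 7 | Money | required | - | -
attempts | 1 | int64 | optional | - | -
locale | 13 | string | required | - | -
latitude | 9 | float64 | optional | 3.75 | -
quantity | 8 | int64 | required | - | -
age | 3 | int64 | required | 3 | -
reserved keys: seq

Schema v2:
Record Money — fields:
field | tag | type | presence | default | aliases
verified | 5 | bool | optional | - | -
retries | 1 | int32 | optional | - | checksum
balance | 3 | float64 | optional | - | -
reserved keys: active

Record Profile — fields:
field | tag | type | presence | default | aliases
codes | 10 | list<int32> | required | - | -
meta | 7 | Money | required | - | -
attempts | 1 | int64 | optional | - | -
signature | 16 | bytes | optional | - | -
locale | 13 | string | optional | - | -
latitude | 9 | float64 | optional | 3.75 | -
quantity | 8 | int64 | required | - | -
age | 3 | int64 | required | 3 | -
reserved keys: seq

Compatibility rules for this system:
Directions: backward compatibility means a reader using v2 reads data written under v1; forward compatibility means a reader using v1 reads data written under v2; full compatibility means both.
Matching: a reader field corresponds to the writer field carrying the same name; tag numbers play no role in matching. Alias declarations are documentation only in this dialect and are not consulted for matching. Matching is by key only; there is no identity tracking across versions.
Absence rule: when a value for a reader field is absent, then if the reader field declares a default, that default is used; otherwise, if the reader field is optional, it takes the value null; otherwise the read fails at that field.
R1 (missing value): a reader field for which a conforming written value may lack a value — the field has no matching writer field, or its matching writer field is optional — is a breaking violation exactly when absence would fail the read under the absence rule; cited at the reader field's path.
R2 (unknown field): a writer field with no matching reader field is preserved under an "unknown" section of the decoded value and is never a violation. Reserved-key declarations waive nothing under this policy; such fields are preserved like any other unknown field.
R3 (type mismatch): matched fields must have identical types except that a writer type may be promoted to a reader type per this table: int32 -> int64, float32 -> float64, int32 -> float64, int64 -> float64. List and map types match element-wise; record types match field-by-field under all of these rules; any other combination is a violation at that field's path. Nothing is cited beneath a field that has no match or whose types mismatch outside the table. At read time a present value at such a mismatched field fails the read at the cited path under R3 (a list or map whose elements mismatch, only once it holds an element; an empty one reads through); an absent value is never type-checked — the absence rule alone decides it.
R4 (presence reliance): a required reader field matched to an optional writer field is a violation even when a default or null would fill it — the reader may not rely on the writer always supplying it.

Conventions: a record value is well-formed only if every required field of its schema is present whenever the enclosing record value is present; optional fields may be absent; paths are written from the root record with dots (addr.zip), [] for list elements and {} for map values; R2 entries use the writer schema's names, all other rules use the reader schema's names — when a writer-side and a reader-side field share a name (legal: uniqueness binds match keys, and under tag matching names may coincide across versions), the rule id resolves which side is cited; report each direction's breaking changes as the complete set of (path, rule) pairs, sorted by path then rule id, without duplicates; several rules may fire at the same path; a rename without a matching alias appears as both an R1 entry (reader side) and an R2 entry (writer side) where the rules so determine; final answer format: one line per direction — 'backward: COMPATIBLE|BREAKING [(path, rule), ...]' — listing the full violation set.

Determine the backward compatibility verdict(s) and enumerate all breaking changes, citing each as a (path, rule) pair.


backward: COMPATIBLE []

the writer's type comes first in each Profile pair
backward analysis of Profile with v2 as reader and v1 as writer:
  writer required, list<int32> -> list<int32>: reader codes maps from writer codes
  writer required, Money -> Money: reader meta maps from writer meta
  writer optional, int64 -> int64: reader attempts maps from writer attempts
  signature has no writer counterpart
  writer required, string -> string: reader locale maps from writer locale
  writer optional, float64 -> float64: reader latitude maps from writer latitude
  writer required, int64 -> int64: reader quantity maps from writer quantity
  writer required, int64 -> int64: reader age maps from writer age
  writer optional, bool -> bool: reader meta.verified maps from writer meta.verified
  writer optional, int32 -> int32: reader meta.retries maps from writer meta.retries
  writer optional, float32 -> float64: reader meta.balance maps from writer meta.balance
  writer meta.enabled: unknown to reader
  => no violations; backward on Profile: COMPATIBLE
diffs on Profile not affecting the asked answer:
  added field signature to record Profile: optional bytes, tag 16 (in v2 it sits immediately before locale) -> fires no rule on Profile, leaving the asked answer as it is
  removed field enabled from record Money -> fires no rule on Profile, leaving the asked answer as it is
  field balance in record Money: type float32 changed to float64 -> fires only in the forward direction of Profile, which is not asked here
  field locale in record Profile: required changed to optional -> fires only in the forward direction of Profile, which is not asked here


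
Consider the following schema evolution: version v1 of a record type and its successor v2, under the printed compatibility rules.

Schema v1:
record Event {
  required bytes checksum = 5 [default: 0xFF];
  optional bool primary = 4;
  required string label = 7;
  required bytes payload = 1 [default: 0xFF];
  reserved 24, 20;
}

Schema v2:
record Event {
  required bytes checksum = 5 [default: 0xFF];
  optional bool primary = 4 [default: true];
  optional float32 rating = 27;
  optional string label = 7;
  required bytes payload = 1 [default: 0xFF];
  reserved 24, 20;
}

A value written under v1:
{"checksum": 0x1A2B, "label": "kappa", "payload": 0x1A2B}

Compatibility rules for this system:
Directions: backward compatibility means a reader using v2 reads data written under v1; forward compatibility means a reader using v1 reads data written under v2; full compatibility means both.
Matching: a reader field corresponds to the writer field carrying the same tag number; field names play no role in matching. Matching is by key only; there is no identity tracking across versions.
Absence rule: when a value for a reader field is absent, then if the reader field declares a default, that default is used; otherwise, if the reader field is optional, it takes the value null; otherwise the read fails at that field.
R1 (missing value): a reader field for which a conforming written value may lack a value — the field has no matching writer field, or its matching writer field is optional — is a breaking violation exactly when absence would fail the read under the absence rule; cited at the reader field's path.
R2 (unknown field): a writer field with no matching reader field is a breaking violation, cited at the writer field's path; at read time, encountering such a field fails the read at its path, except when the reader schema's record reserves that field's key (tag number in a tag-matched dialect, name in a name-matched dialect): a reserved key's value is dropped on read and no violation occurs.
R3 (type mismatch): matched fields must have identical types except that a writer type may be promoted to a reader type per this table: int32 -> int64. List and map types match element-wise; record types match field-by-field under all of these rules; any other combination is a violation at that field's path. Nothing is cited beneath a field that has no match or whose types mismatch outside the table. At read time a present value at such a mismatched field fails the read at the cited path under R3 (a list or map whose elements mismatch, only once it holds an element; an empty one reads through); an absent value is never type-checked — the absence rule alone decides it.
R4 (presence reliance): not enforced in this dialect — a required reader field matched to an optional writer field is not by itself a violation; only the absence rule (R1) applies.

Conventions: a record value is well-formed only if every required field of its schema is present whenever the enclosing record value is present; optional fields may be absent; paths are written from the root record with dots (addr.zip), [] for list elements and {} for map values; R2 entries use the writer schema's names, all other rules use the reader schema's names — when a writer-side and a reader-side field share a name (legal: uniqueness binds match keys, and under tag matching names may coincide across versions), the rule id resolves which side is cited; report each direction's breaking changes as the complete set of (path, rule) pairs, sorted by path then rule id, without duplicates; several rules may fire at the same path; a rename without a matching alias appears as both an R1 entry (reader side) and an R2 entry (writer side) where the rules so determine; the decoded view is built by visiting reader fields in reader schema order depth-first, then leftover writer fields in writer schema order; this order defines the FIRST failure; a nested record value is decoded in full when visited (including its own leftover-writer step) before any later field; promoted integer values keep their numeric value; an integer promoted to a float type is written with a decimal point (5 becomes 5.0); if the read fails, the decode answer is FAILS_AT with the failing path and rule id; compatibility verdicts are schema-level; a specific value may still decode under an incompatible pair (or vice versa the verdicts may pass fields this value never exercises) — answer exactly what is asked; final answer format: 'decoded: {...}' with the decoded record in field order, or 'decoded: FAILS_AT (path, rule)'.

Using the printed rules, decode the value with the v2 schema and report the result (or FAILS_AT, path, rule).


arrows below run writer -> reader for Event
migrating the Event value to v2:
  checksum := 0x1A2B
  primary := true (absent -> default)
  rating := null (absent, optional -> null)
  label := "kappa"
  payload := 0x1A2B
  => decoded: {"checksum": 0x1A2B, "primary": true, "rating": null, "label": "kappa", "payload": 0x1A2B}
checking off the Event differences that do not matter here:
  field label in record Event: required changed to optional -> affects the rule determinations only; this particular Event value decodes identically

decoded: {"checksum": 0x1A2B, "primary": true, "rating": null, "label": "kappa", "payload": 0x1A2B}


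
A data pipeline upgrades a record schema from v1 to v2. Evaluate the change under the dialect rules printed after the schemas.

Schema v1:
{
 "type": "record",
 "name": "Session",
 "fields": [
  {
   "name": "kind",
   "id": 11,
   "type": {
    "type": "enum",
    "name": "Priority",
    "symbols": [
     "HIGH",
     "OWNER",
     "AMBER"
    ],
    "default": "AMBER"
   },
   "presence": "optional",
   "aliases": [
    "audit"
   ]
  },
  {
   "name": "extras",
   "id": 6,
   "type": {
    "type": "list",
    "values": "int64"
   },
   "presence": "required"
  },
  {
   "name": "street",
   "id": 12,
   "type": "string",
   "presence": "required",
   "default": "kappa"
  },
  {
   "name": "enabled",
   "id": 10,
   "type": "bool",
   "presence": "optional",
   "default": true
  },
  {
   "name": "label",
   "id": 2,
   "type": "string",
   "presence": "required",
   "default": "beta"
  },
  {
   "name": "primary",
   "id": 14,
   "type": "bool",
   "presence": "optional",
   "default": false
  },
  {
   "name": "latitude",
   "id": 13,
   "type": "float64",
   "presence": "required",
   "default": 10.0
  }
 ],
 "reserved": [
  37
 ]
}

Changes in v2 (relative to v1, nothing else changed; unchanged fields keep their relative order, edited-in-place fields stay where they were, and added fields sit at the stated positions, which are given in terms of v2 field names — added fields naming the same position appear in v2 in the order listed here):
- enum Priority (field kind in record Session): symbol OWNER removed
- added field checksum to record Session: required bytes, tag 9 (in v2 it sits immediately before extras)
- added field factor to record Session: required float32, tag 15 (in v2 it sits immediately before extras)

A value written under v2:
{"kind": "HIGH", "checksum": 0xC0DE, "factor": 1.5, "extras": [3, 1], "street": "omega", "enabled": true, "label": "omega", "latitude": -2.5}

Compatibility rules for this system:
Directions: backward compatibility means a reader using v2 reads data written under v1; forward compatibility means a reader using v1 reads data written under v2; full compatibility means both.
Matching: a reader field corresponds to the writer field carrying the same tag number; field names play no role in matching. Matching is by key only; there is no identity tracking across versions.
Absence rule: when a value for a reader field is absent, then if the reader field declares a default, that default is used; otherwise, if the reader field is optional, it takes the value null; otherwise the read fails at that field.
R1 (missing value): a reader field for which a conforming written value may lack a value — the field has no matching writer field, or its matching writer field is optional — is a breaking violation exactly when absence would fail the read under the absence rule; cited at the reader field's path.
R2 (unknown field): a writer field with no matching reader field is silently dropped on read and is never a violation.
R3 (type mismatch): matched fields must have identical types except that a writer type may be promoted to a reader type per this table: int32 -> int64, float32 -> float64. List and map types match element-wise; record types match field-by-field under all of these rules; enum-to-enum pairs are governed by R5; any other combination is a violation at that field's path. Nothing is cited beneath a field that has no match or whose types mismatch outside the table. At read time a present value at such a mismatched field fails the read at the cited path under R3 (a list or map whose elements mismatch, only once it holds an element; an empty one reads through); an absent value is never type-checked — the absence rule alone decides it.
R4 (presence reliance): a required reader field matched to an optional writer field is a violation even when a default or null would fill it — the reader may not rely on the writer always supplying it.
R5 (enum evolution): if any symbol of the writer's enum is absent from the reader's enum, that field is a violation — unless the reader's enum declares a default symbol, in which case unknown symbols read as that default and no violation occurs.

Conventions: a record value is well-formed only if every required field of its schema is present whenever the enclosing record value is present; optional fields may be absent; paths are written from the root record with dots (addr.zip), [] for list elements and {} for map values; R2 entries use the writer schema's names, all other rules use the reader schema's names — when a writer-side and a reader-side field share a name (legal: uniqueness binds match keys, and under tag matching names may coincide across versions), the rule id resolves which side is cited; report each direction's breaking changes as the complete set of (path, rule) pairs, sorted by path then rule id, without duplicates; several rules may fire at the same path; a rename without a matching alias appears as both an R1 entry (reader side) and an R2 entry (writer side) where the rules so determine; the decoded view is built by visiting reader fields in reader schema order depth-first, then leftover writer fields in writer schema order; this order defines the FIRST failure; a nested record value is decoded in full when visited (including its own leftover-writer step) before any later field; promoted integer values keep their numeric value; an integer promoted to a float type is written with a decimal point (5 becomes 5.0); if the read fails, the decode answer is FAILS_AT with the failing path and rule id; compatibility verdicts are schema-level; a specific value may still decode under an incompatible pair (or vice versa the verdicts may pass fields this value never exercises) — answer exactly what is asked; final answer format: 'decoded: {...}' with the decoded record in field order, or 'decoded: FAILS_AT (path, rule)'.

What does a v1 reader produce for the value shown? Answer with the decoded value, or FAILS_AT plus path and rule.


the writer's type comes first in each Session pair
decode (reader v1):
  kind := "HIGH"
  extras := [3, 1]
  street := "omega"
  enabled := true
  label := "omega"
  primary := false (missing; default applied)
  latitude := -2.5
  writer checksum: no reader field; dropped
  writer factor: no reader field; dropped
  => decoded: {"kind": "HIGH", "extras": [3, 1], "street": "omega", "enabled": true, "label": "omega", "primary": false, "latitude": -2.5}
the other Session changes do not affect what is asked:
  enum Priority (field kind in record Session): symbol OWNER removed -> triggers nothing under the printed rules; the Session answer is the same either way
  added field factor to record Session: required float32, tag 15 (in v2 it sits immediately before extras) -> matters for Session compatibility verdicts, not for this value's decode
  added field checksum to record Session: required bytes, tag 9 (in v2 it sits immediately before extras) -> matters for Session compatibility verdicts, not for this value's decode

decoded: {"kind": "HIGH", "extras": [3, 1], "street": "omega", "enabled": true, "label": "omega", "primary": false, "latitude": -2.5}


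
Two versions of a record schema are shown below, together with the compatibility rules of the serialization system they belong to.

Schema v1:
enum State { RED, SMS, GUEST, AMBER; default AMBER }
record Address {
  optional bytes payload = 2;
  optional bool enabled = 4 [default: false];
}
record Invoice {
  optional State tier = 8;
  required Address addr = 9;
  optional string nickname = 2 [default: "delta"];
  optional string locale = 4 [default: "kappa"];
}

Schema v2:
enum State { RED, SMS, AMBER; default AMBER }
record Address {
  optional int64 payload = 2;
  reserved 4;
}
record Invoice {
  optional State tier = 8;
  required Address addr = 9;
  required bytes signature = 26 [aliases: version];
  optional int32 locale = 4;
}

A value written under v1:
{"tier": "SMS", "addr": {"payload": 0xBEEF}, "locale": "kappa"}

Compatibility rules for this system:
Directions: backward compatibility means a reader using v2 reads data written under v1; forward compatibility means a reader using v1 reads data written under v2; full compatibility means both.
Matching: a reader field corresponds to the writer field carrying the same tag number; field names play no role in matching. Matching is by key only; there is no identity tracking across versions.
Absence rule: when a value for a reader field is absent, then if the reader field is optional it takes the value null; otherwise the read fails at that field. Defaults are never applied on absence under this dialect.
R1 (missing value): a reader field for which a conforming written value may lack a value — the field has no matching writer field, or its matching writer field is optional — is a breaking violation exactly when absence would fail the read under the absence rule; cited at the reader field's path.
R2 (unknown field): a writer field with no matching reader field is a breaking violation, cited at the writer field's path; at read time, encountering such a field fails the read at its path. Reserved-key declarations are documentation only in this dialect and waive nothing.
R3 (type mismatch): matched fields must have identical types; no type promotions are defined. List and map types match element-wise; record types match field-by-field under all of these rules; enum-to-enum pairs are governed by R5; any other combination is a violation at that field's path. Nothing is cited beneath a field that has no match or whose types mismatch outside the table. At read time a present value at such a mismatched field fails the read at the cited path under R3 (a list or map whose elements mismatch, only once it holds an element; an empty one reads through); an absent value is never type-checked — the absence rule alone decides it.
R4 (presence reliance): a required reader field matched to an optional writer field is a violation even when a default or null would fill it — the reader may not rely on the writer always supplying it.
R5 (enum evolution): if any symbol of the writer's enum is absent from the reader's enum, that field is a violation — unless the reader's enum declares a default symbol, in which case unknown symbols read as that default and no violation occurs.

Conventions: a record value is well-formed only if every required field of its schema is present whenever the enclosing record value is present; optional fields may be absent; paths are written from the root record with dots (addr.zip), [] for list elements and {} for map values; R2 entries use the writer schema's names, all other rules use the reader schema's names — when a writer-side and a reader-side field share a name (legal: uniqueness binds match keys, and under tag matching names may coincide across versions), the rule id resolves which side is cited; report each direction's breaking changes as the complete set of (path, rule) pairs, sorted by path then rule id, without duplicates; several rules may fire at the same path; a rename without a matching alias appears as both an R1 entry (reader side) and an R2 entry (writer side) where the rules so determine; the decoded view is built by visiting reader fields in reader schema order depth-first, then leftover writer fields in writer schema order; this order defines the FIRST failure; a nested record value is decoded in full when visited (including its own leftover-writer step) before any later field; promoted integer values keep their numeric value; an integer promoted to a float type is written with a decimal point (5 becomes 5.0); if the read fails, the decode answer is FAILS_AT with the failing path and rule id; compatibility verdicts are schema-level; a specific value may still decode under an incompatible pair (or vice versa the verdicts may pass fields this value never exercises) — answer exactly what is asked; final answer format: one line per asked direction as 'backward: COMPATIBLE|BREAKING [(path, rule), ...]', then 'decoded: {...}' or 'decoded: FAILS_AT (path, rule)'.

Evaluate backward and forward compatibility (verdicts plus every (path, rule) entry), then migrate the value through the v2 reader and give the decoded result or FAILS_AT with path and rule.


backward: BREAKING [(addr.enabled, R2), (addr.payload, R3), (locale, R3), (nickname, R2), (signature, R1)]; forward: BREAKING [(addr.payload, R3), (locale, R3), (signature, R2)]; decoded: FAILS_AT (addr.payload, R3)

arrows below run writer -> reader for Invoice
backward on Invoice — v2 reading data written by v1:
  writer optional, State -> State: reader tier maps from writer tier
  writer required, Address -> Address: reader addr maps from writer addr
  signature: no writer match
  writer optional, string -> int32: reader locale maps from writer locale
  writer field nickname has no reader counterpart
  writer optional, bytes -> int64: reader addr.payload maps from writer addr.payload
  writer field addr.enabled has no reader counterpart
  violation R2 at addr.enabled
  violation R3 at addr.payload
  violation R3 at locale
  violation R2 at nickname
  violation R1 at signature
  backward on Invoice therefore BREAKING (5)
forward on Invoice — v1 reading data written by v2:
  writer optional, State -> State: reader tier maps from writer tier
  writer required, Address -> Address: reader addr maps from writer addr
  nickname: no writer match
  writer optional, int32 -> string: reader locale maps from writer locale
  writer field signature has no reader counterpart
  writer optional, int64 -> bytes: reader addr.payload maps from writer addr.payload
  addr.enabled: no writer match
  violation R3 at addr.payload
  violation R3 at locale
  violation R2 at signature
  forward on Invoice therefore BREAKING (3)
decoding the Invoice value with the v2 reader:
  tier := "SMS"
  read fails at addr.payload under R3
  => FAILS_AT (addr.payload, R3)


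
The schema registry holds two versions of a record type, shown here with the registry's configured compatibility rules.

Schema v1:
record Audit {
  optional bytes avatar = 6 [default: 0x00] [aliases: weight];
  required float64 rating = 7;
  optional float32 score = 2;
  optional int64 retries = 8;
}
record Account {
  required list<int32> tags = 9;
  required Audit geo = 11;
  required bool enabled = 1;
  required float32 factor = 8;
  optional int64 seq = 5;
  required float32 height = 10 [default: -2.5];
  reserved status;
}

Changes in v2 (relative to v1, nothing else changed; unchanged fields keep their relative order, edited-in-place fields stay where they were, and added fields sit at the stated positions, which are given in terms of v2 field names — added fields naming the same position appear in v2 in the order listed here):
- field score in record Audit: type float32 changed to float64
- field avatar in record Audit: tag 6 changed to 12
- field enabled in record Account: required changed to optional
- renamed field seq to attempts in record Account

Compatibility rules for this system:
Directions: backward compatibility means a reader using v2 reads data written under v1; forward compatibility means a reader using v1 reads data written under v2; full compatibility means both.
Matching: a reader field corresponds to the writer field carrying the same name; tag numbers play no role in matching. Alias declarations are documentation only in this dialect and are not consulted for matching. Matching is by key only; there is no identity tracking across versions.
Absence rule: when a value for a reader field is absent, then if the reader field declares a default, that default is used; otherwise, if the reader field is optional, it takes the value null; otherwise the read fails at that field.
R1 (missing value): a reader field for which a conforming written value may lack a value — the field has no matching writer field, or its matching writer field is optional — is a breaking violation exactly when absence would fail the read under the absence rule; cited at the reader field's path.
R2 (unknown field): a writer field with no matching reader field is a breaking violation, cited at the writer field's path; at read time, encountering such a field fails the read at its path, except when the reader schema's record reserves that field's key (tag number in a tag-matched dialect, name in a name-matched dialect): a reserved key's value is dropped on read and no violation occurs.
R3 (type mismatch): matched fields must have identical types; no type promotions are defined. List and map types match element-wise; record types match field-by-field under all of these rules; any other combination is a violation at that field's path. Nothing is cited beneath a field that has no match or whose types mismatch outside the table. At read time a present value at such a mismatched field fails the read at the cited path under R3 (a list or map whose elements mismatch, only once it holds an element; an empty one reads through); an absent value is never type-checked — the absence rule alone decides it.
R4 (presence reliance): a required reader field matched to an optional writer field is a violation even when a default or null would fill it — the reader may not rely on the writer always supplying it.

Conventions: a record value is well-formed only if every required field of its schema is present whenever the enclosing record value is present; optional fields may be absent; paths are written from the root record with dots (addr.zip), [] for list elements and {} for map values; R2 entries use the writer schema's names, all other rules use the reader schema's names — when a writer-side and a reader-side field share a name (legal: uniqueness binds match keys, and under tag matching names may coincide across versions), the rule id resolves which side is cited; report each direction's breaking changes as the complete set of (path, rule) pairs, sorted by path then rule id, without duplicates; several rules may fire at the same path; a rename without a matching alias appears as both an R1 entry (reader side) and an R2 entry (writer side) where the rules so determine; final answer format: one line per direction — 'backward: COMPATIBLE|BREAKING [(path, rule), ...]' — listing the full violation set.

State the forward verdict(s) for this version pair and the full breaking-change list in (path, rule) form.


forward: BREAKING [(attempts, R2), (enabled, R1), (enabled, R4), (geo.score, R3)]

the writer's type comes first in each Account pair
forward analysis of Account with v1 as reader and v2 as writer:
  tags: list<int32> -> list<int32>, writer required; from tags
  geo: Audit -> Audit, writer required; from geo
  enabled: bool -> bool, writer optional; from enabled
  factor: float32 -> float32, writer required; from factor
  seq: no writer match
  height: float32 -> float32, writer required; from height
  writer attempts: unknown to reader
  geo.avatar: bytes -> bytes, writer optional; from geo.avatar
  geo.rating: float64 -> float64, writer required; from geo.rating
  geo.score: float64 -> float32, writer optional; from geo.score
  geo.retries: int64 -> int64, writer optional; from geo.retries
  rule R2 violated at attempts
  rule R1 violated at enabled
  rule R4 violated at enabled
  rule R3 violated at geo.score
  => forward verdict for Account: BREAKING, 4 violation(s)
ruling out the remaining Account differences:
  field avatar in record Audit: tag 6 changed to 12 -> no rule fires on it in Account's dialect; the asked verdict holds


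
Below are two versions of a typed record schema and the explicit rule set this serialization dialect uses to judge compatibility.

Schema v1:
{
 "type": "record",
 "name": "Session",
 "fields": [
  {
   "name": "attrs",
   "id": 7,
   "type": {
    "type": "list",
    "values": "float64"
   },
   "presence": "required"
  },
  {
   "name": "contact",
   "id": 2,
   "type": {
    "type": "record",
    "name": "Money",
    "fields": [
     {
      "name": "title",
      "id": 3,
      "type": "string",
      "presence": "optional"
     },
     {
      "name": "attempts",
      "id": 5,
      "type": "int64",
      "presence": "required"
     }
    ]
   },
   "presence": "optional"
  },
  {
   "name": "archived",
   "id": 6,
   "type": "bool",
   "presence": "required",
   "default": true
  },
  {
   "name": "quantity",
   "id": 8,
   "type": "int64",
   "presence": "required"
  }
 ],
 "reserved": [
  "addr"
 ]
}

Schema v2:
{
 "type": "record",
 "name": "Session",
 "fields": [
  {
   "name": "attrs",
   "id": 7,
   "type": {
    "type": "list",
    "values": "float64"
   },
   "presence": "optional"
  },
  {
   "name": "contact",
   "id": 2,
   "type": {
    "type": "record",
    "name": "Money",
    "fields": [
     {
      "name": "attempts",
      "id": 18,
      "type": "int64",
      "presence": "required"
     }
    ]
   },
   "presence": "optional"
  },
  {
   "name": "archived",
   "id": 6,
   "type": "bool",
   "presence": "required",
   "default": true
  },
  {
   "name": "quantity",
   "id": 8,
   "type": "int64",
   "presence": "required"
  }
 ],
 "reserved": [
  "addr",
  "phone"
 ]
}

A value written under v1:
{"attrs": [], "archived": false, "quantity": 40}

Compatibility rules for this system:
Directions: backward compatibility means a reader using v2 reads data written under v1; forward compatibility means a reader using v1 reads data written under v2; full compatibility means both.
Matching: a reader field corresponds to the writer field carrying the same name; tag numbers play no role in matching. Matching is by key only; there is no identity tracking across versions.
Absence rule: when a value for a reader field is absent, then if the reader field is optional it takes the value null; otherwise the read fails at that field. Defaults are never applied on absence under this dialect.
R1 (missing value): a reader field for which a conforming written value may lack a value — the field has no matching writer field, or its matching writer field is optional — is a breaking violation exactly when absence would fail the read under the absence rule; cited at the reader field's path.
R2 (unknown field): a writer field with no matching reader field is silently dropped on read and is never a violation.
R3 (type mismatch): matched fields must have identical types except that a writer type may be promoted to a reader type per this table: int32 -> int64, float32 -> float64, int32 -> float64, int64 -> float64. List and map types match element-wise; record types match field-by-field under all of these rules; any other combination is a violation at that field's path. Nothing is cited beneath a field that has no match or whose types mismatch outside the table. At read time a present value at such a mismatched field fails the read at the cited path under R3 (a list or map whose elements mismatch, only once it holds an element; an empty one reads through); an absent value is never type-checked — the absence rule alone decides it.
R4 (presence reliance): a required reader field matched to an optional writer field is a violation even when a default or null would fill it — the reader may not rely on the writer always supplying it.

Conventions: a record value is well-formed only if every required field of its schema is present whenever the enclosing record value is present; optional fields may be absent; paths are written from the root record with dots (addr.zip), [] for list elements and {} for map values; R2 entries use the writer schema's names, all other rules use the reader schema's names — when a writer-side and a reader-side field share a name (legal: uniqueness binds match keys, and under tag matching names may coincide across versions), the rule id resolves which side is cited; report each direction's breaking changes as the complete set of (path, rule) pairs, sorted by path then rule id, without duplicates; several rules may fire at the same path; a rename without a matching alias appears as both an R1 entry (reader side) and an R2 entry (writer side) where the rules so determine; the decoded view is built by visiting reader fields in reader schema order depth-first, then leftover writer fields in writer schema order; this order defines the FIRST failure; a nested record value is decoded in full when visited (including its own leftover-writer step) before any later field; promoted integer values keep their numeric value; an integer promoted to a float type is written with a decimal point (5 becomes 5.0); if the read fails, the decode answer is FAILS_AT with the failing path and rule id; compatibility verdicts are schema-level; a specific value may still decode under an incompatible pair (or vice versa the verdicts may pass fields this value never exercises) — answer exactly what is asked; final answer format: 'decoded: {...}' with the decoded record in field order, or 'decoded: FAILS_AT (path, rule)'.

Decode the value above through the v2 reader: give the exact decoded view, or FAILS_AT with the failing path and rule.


each type pair in Session: writer, then reader
decode (reader v2):
  attrs := []
  contact := null (missing; optional => null)
  archived := false
  quantity := 40
  => decoded: {"attrs": [], "contact": null, "archived": false, "quantity": 40}
checking off the Session differences that do not matter here:
  removed field title from record Money -> triggers nothing under the printed rules; the Session answer is the same either way
  field attempts in record Money: tag 5 changed to 18 -> triggers nothing under the printed rules; the Session answer is the same either way
  field attrs in record Session: required changed to optional -> changes Session's schema-level verdicts only — the decode of this value is the same

decoded: {"attrs": [], "contact": null, "archived": false, "quantity": 40}


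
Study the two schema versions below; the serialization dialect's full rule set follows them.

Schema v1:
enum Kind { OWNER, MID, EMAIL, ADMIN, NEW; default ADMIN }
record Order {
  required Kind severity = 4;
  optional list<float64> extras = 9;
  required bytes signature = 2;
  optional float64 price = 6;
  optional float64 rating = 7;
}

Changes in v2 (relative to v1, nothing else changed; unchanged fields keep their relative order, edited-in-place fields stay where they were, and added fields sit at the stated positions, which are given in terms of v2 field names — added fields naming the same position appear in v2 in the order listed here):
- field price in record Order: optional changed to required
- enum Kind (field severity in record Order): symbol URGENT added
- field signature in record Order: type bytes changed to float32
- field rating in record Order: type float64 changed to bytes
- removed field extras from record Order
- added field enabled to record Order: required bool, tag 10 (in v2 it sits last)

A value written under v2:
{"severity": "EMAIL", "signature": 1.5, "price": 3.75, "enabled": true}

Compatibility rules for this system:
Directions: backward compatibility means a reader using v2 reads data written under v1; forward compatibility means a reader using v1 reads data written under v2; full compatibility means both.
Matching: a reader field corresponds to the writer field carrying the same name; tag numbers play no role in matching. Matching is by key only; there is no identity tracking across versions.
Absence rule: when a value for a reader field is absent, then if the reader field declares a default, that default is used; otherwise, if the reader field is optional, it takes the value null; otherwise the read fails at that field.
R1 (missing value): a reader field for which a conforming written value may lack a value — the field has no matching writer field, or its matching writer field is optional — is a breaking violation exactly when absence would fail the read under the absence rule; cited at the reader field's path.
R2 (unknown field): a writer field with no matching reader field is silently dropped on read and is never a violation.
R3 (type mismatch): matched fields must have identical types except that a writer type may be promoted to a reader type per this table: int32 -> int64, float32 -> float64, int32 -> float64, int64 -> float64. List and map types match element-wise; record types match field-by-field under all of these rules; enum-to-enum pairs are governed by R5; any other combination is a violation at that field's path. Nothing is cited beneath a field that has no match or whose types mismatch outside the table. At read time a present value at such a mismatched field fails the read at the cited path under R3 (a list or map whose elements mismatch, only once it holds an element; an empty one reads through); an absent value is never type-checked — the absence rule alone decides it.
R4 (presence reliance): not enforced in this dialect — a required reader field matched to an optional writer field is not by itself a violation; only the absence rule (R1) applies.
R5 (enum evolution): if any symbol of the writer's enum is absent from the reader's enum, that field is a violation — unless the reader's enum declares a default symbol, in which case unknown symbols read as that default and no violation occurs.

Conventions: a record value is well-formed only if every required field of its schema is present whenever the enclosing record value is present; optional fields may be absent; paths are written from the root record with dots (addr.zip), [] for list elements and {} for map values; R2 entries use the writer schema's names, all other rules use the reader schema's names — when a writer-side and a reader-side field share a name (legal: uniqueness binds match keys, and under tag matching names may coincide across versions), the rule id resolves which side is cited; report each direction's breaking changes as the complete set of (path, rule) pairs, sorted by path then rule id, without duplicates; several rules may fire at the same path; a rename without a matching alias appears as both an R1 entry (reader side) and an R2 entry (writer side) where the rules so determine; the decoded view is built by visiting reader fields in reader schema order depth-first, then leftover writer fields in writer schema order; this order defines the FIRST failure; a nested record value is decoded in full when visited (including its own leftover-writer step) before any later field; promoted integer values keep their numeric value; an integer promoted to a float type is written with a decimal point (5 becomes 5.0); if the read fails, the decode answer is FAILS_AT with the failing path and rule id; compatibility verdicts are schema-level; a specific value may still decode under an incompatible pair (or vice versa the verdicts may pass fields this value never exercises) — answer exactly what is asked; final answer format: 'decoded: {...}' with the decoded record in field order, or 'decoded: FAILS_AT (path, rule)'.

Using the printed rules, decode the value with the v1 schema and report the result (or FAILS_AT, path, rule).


the writer's type comes first in each Order pair
decode (reader v1):
  severity := "EMAIL"
  extras := null (not supplied -> null)
  read fails at signature under R3
  => FAILS_AT (signature, R3)
the rest of the Order diff is inert for this question:
  field price in record Order: optional changed to required -> schema-level compatibility only; this Order value's decode is unchanged
  enum Kind (field severity in record Order): symbol URGENT added -> no rule fires on it and the decoded Order view is identical with or without it
  field rating in record Order: type float64 changed to bytes -> schema-level compatibility only; this Order value's decode is unchanged
  removed field extras from record Order -> no rule fires on it and the decoded Order view is identical with or without it
  added field enabled to record Order: required bool, tag 10 (in v2 it sits last) -> schema-level compatibility only; this Order value's decode is unchanged

decoded: FAILS_AT (signature, R3)
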